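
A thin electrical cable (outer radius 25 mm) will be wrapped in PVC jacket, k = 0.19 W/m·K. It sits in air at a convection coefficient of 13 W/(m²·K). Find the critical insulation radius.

For a cylinder r_cr = k/h = 0.19/13
r_cr = 14.6 mm; since the bare radius (25 mm) is above r_cr, any added insulation will reduce heat loss.

r_cr ≈ 14.6 mm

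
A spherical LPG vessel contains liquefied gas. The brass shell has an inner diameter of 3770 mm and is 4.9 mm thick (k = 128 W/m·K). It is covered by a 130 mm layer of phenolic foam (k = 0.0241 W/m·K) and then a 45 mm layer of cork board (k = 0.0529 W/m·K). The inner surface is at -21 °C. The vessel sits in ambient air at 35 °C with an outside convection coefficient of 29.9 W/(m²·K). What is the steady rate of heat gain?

Q ≈ 433 W

Radial (spherical) resistances in series:
R_brass shell = (1/1.885 − 1/1.8899)/(4π×128) = 8.551×10^-7 K/W
R_phenolic foam = (1/1.8899 − 1/2.0199)/(4π×0.0241) = 0.1124 K/W
R_cork board = (1/2.0199 − 1/2.0649)/(4π×0.0529) = 0.01623 K/W
R_outer film = 1/(h·4πr_o²) = 1/(29.9×4π×2.0649²) = 6.242×10^-4 K/W
R_total = 0.1293 K/W
Q = ΔT/R_total = 56/0.1293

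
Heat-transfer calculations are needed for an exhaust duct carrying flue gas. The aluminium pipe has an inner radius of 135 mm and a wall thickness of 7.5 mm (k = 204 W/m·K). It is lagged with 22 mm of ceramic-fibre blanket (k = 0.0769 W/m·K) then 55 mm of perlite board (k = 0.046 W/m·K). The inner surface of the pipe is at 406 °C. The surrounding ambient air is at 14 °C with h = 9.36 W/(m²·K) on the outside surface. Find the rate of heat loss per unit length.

q′ ≈ 286 W/m

Radial resistances (cylindrical: R_cond = ln(r_o/r_i)/(2πkL), R_conv = 1/(h·2πrL)):
R_aluminium pipe wall = ln(142.5/135)/(2π×204×1) = 4.218×10^-5 K/W
R_ceramic-fibre blanket = ln(164.5/142.5)/(2π×0.0769×1) = 0.2971 K/W
R_perlite board = ln(219.5/164.5)/(2π×0.046×1) = 0.998 K/W
R_outer film = 1/(h_o·2πr_oL) = 1/(9.36×2π×0.2195×1) = 0.07747 K/W
R_total = 1.373 K/W
Q = ΔT/R_total = 392/1.373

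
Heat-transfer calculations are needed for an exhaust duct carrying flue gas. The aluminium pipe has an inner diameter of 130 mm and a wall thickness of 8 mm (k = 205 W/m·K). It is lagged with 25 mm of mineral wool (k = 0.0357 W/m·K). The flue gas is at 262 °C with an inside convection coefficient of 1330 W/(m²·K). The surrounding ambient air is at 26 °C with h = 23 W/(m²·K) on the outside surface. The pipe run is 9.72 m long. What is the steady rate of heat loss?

Q ≈ 1660 W

Cylindrical conduction, so R = ln(r₂/r₁)/(2πkL) per layer, in series:
R_inner film = 1/(h_i·2πr₁L) = 1/(1330×2π×0.065×9.72) = 1.894×10^-4 K/W
R_aluminium pipe wall = ln(73/65)/(2π×205×9.72) = 9.271×10^-6 K/W
R_mineral wool = ln(98/73)/(2π×0.0357×9.72) = 0.1351 K/W
R_outer film = 1/(h_o·2πr_oL) = 1/(23×2π×0.098×9.72) = 0.007264 K/W
R_total = 0.1425 K/W
Q = ΔT/R_total = 236/0.1425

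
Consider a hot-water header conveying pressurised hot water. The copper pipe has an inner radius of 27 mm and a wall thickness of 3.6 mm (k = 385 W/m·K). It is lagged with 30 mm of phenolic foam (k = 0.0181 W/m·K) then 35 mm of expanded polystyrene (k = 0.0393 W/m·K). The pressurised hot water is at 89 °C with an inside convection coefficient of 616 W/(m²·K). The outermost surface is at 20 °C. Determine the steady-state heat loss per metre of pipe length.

q′ ≈ 8.77 W/m

For a radial system each layer contributes R = ln(r_out/r_in)/(2πkL); films add R = 1/(hA).
R_inner film = 1/(h_i·2πr₁L) = 1/(616×2π×0.027×1) = 0.009569 K/W
R_copper pipe wall = ln(30.6/27)/(2π×385×1) = 5.174×10^-5 K/W
R_phenolic foam = ln(60.6/30.6)/(2π×0.0181×1) = 6.008 K/W
R_expanded polystyrene = ln(95.6/60.6)/(2π×0.0393×1) = 1.846 K/W
R_total = 7.864 K/W
Q = ΔT/R_total = 69/7.864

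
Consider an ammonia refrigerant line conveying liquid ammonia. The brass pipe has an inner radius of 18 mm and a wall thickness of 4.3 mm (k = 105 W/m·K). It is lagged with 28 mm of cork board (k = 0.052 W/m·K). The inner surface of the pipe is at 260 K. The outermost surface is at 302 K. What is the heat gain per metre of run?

Radial resistances (cylindrical: R_cond = ln(r_o/r_i)/(2πkL), R_conv = 1/(h·2πrL)):
R_brass pipe wall = ln(22.3/18)/(2π×105×1) = 3.247×10^-4 K/W
R_cork board = ln(50.3/22.3)/(2π×0.052×1) = 2.49 K/W
R_total = 2.49 K/W
Q = ΔT/R_total = 42/2.49

q′ ≈ 16.9 W/m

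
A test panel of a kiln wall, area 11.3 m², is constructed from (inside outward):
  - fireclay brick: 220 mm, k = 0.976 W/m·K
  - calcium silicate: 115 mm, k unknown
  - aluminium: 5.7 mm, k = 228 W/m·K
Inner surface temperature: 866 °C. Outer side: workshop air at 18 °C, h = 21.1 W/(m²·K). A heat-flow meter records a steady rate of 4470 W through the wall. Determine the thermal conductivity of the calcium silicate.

k ≈ 0.0615 W/(m·K)

Treating each layer as a thermal resistance in series:
R_fireclay brick = L/(kA) = 0.22/(0.976×11.3) = 0.01995 K/W
R_aluminium = L/(kA) = 0.0057/(228×11.3) = 2.212×10^-6 K/W
R_outer film = 1/(h_o·A) = 1/(21.1×11.3) = 0.004194 K/W
Sum of known resistances R_other = 0.02414 K/W
Total R = ΔT/Q = 848/4470 = 0.1897 K/W
R_calcium silicate = R_total − R_other = 0.1656 K/W
k = L/(R·A) = 0.115/(0.1656×11.3)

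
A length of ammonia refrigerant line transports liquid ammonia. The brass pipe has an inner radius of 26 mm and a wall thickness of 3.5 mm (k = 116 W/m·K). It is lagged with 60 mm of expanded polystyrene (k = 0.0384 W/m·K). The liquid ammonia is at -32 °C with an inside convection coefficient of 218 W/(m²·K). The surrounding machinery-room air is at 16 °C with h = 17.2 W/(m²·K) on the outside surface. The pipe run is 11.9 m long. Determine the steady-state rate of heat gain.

Q ≈ 121 W

Radial resistances (cylindrical: R_cond = ln(r_o/r_i)/(2πkL), R_conv = 1/(h·2πrL)):
R_inner film = 1/(h_i·2πr₁L) = 1/(218×2π×0.026×11.9) = 0.00236 K/W
R_brass pipe wall = ln(29.5/26)/(2π×116×11.9) = 1.456×10^-5 K/W
R_expanded polystyrene = ln(89.5/29.5)/(2π×0.0384×11.9) = 0.3865 K/W
R_outer film = 1/(h_o·2πr_oL) = 1/(17.2×2π×0.0895×11.9) = 0.008688 K/W
R_total = 0.3976 K/W
Q = ΔT/R_total = 48/0.3976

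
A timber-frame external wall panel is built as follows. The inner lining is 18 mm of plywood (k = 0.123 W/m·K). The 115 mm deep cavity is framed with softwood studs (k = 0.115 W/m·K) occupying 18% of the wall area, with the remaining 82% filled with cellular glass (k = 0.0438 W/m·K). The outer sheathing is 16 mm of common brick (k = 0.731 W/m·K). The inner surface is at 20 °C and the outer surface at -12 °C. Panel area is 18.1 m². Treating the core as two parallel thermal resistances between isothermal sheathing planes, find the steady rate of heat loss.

Q ≈ 263 W

Sheathing layers in series; stud and cavity paths in parallel between them.
R_inner = 0.018/(0.123×18.1) = 0.008085 K/W
R_stud  = 0.115/(0.115×0.18×18.1) = 0.3069 K/W
R_cav   = 0.115/(0.0438×0.82×18.1) = 0.1769 K/W
1/R_core = 1/R_stud + 1/R_cav → R_core = 0.1122 K/W
R_outer = 0.016/(0.731×18.1) = 0.001209 K/W
R_total = 0.1215 K/W
Q = ΔT/R_total = 32/0.1215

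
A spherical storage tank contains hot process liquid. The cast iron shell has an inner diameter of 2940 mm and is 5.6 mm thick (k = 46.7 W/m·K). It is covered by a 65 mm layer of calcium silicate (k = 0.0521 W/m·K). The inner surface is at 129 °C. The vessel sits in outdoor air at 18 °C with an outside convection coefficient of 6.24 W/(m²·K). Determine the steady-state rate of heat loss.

For a spherical shell R = (1/r₁ − 1/r₂)/(4πk); film R = 1/(h·4πr²). In series:
R_cast iron shell = (1/1.47 − 1/1.4756)/(4π×46.7) = 4.399×10^-6 K/W
R_calcium silicate = (1/1.4756 − 1/1.5406)/(4π×0.0521) = 0.04367 K/W
R_outer film = 1/(h·4πr_o²) = 1/(6.24×4π×1.5406²) = 0.005373 K/W
R_total = 0.04905 K/W
Q = ΔT/R_total = 111/0.04905

Q ≈ 2260 W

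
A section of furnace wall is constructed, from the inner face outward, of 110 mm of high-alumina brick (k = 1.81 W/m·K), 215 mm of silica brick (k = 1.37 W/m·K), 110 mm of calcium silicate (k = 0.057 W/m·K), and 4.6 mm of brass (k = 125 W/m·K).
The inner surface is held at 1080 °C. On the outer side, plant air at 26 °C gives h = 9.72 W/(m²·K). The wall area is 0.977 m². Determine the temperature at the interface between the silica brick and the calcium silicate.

T ≈ 978 °C

Using the resistance-network approach (series):
R_high-alumina brick = L/(kA) = 0.11/(1.81×0.977) = 0.0622 K/W
R_silica brick = L/(kA) = 0.215/(1.37×0.977) = 0.1606 K/W
R_calcium silicate = L/(kA) = 0.11/(0.057×0.977) = 1.975 K/W
R_brass = L/(kA) = 0.0046/(125×0.977) = 3.767×10^-5 K/W
R_outer film = 1/(h_o·A) = 1/(9.72×0.977) = 0.1053 K/W
R_total = 2.303 K/W;  Q = ΔT/R_total = 1054/2.303 = 457.6 W
T_interface = T_inner − Q·ΣR(inner→interface) = 1080 − 458×0.2228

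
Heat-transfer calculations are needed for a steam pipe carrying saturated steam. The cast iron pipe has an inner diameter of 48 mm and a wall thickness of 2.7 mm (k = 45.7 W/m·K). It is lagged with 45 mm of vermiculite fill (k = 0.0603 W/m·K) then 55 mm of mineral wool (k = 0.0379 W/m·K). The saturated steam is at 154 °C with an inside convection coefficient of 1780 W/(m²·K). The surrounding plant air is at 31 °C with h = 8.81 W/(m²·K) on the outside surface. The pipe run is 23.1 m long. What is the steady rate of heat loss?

Q ≈ 552 W

Treating each annulus and film as a series resistance:
R_inner film = 1/(h_i·2πr₁L) = 1/(1780×2π×0.024×23.1) = 1.613×10^-4 K/W
R_cast iron pipe wall = ln(26.7/24)/(2π×45.7×23.1) = 1.607×10^-5 K/W
R_vermiculite fill = ln(71.7/26.7)/(2π×0.0603×23.1) = 0.1129 K/W
R_mineral wool = ln(126.7/71.7)/(2π×0.0379×23.1) = 0.1035 K/W
R_outer film = 1/(h_o·2πr_oL) = 1/(8.81×2π×0.1267×23.1) = 0.006172 K/W
R_total = 0.2227 K/W
Q = ΔT/R_total = 123/0.2227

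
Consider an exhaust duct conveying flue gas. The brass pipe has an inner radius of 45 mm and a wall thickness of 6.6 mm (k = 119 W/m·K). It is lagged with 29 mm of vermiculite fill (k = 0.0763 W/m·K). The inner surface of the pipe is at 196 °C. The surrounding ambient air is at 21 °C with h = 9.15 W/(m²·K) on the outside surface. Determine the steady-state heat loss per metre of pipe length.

For a radial system each layer contributes R = ln(r_out/r_in)/(2πkL); films add R = 1/(hA).
R_brass pipe wall = ln(51.6/45)/(2π×119×1) = 1.83×10^-4 K/W
R_vermiculite fill = ln(80.6/51.6)/(2π×0.0763×1) = 0.9303 K/W
R_outer film = 1/(h_o·2πr_oL) = 1/(9.15×2π×0.0806×1) = 0.2158 K/W
R_total = 1.146 K/W
Q = ΔT/R_total = 175/1.146

q′ ≈ 153 W/m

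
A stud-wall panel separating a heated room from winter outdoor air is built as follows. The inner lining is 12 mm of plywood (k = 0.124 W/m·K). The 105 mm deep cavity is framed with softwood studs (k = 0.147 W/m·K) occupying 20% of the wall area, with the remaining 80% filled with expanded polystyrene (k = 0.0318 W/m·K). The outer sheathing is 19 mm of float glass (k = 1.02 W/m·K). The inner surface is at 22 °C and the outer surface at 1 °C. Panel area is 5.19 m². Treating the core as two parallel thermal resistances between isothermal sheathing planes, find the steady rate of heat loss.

Q ≈ 53.7 W

Sheathing layers in series; stud and cavity paths in parallel between them.
R_inner = 0.012/(0.124×5.19) = 0.01865 K/W
R_stud  = 0.105/(0.147×0.2×5.19) = 0.6881 K/W
R_cav   = 0.105/(0.0318×0.8×5.19) = 0.7953 K/W
1/R_core = 1/R_stud + 1/R_cav → R_core = 0.3689 K/W
R_outer = 0.019/(1.02×5.19) = 0.003589 K/W
R_total = 0.3911 K/W
Q = ΔT/R_total = 21/0.3911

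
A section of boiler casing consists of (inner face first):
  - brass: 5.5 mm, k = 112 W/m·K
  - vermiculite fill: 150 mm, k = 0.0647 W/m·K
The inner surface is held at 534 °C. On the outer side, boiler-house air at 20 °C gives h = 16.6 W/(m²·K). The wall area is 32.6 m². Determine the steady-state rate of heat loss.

Series thermal resistances:
R_brass = L/(kA) = 0.0055/(112×32.6) = 1.506×10^-6 K/W
R_vermiculite fill = L/(kA) = 0.15/(0.0647×32.6) = 0.07112 K/W
R_outer film = 1/(h_o·A) = 1/(16.6×32.6) = 0.001848 K/W
R_total = 0.07297 K/W
Q = ΔT / R_total = 514 / 0.07297

Q ≈ 7040 W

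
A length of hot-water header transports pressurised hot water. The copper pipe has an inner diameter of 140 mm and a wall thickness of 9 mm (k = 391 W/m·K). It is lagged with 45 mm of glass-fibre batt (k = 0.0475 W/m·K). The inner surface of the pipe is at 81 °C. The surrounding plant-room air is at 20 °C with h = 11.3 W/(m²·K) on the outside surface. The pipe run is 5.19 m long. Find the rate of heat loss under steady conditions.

Per-layer cylindrical resistances, series-summed:
R_copper pipe wall = ln(79/70)/(2π×391×5.19) = 9.486×10^-6 K/W
R_glass-fibre batt = ln(124/79)/(2π×0.0475×5.19) = 0.2911 K/W
R_outer film = 1/(h_o·2πr_oL) = 1/(11.3×2π×0.124×5.19) = 0.02189 K/W
R_total = 0.313 K/W
Q = ΔT/R_total = 61/0.313

Q ≈ 195 W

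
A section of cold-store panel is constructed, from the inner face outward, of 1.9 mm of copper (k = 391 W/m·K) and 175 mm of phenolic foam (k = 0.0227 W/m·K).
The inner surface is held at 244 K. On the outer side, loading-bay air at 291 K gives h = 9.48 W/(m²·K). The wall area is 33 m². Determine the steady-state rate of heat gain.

Q ≈ 198 W

Treating each layer as a thermal resistance in series:
R_copper = L/(kA) = 0.0019/(391×33) = 1.473×10^-7 K/W
R_phenolic foam = L/(kA) = 0.175/(0.0227×33) = 0.2336 K/W
R_outer film = 1/(h_o·A) = 1/(9.48×33) = 0.003197 K/W
R_total = 0.2368 K/W
Q = ΔT / R_total = 47 / 0.2368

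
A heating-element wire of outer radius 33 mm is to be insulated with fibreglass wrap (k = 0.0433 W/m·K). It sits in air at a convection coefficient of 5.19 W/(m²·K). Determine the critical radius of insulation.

For a cylinder r_cr = k/h = 0.0433/5.19
r_cr = 8.34 mm; since the bare radius (33 mm) is above r_cr, any added insulation will reduce heat loss.

r_cr ≈ 8.34 mm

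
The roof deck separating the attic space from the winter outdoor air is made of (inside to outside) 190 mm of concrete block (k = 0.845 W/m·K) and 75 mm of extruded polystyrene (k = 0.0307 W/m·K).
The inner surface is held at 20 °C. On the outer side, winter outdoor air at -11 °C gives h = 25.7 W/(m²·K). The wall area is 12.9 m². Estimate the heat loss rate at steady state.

Q ≈ 148 W

Model the wall as resistances in series:
R_concrete block = L/(kA) = 0.19/(0.845×12.9) = 0.01743 K/W
R_extruded polystyrene = L/(kA) = 0.075/(0.0307×12.9) = 0.1894 K/W
R_outer film = 1/(h_o·A) = 1/(25.7×12.9) = 0.003016 K/W
R_total = 0.2098 K/W
Q = ΔT / R_total = 31 / 0.2098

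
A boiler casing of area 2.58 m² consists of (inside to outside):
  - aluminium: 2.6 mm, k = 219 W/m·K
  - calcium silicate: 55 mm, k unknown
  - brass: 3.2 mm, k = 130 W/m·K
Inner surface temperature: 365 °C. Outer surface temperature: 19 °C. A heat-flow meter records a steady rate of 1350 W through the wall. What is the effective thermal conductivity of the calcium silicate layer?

k ≈ 0.0832 W/(m·K)

Series thermal resistances:
R_aluminium = L/(kA) = 0.0026/(219×2.58) = 4.602×10^-6 K/W
R_brass = L/(kA) = 0.0032/(130×2.58) = 9.541×10^-6 K/W
Sum of known resistances R_other = 1.414×10^-5 K/W
Total R = ΔT/Q = 346/1350 = 0.2563 K/W
R_calcium silicate = R_total − R_other = 0.2563 K/W
k = L/(R·A) = 0.055/(0.2563×2.58)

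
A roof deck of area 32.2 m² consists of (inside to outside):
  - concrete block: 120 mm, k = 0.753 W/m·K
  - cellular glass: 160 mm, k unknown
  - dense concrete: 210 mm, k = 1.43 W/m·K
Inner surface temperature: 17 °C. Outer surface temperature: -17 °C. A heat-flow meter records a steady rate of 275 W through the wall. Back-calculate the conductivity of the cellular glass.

Thermal resistances in series:
R_concrete block = L/(kA) = 0.12/(0.753×32.2) = 0.004949 K/W
R_dense concrete = L/(kA) = 0.21/(1.43×32.2) = 0.004561 K/W
Sum of known resistances R_other = 0.00951 K/W
Total R = ΔT/Q = 34/275 = 0.1236 K/W
R_cellular glass = R_total − R_other = 0.1141 K/W
k = L/(R·A) = 0.16/(0.1141×32.2)

k ≈ 0.0435 W/(m·K)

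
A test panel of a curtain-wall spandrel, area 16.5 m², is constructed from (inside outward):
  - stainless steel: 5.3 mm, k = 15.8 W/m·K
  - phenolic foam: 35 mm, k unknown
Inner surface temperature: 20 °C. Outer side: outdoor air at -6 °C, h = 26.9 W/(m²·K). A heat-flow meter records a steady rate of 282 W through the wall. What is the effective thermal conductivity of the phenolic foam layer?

Treating each layer as a thermal resistance in series:
R_stainless steel = L/(kA) = 0.0053/(15.8×16.5) = 2.033×10^-5 K/W
R_outer film = 1/(h_o·A) = 1/(26.9×16.5) = 0.002253 K/W
Sum of known resistances R_other = 0.002273 K/W
Total R = ΔT/Q = 26/282 = 0.0922 K/W
R_phenolic foam = R_total − R_other = 0.08993 K/W
k = L/(R·A) = 0.035/(0.08993×16.5)

k ≈ 0.0236 W/(m·K)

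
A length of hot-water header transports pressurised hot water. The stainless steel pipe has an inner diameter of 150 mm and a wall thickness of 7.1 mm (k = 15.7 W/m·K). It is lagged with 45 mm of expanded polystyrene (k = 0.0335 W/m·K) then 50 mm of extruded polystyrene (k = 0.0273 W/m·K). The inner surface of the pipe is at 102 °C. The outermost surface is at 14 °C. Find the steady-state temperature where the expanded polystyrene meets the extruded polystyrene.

Treating each annulus and film as a series resistance:
R_stainless steel pipe wall = ln(82.1/75)/(2π×15.7×1) = 9.169×10^-4 K/W
R_expanded polystyrene = ln(127.1/82.1)/(2π×0.0335×1) = 2.076 K/W
R_extruded polystyrene = ln(177.1/127.1)/(2π×0.0273×1) = 1.934 K/W
R_total = 4.011 K/W
Q = ΔT/R_total = 88/4.011
Q = 21.9 W/m
T_interface = T_inner − Q·ΣR(inner→interface) = 102 − 21.9×2.077

T ≈ 56.4 °C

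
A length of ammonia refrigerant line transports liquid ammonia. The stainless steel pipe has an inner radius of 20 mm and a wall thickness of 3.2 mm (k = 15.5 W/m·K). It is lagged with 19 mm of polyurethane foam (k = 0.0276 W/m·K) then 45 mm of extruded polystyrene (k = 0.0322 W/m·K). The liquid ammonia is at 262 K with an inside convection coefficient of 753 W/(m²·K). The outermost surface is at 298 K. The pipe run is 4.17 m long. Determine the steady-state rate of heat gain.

Q ≈ 21.3 W

Treating each annulus and film as a series resistance:
R_inner film = 1/(h_i·2πr₁L) = 1/(753×2π×0.02×4.17) = 0.002534 K/W
R_stainless steel pipe wall = ln(23.2/20)/(2π×15.5×4.17) = 3.655×10^-4 K/W
R_polyurethane foam = ln(42.2/23.2)/(2π×0.0276×4.17) = 0.8273 K/W
R_extruded polystyrene = ln(87.2/42.2)/(2π×0.0322×4.17) = 0.8603 K/W
R_total = 1.69 K/W
Q = ΔT/R_total = 36/1.69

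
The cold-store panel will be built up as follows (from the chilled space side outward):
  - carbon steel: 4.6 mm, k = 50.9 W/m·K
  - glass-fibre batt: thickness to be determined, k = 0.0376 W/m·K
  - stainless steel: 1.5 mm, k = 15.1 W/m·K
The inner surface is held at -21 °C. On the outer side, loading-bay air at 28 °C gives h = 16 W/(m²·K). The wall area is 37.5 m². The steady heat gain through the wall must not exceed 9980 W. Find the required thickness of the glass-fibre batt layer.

L ≈ 4.57 mm

Using the resistance-network approach (series):
R_carbon steel = L/(kA) = 0.0046/(50.9×37.5) = 2.41×10^-6 K/W
R_stainless steel = L/(kA) = 0.0015/(15.1×37.5) = 2.649×10^-6 K/W
R_outer film = 1/(h_o·A) = 1/(16×37.5) = 0.001667 K/W
Sum of the known resistances R_other = 0.001672 K/W
Required total resistance R_tot = ΔT/Q_allow = 49/9980 = 0.00491 K/W
R_glass-fibre batt = R_tot − R_other = 0.003238 K/W
L = R·k·A = 0.003238×0.0376×37.5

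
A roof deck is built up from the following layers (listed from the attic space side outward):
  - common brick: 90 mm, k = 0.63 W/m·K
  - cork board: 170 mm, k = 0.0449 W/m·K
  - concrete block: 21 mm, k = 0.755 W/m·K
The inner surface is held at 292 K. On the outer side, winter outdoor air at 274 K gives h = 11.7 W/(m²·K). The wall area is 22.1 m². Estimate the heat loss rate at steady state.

Series thermal resistances:
R_common brick = L/(kA) = 0.09/(0.63×22.1) = 0.006464 K/W
R_cork board = L/(kA) = 0.17/(0.0449×22.1) = 0.1713 K/W
R_concrete block = L/(kA) = 0.021/(0.755×22.1) = 0.001259 K/W
R_outer film = 1/(h_o·A) = 1/(11.7×22.1) = 0.003867 K/W
R_total = 0.1829 K/W
Q = ΔT / R_total = 18 / 0.1829

Q ≈ 98.4 W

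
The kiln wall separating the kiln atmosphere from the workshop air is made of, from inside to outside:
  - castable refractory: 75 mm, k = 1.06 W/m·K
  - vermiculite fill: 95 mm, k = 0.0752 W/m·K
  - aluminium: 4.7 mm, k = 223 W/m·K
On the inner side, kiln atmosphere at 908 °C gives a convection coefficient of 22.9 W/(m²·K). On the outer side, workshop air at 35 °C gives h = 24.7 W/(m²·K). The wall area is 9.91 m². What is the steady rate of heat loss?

Q ≈ 6100 W

Series thermal resistances:
R_inner film = 1/(h_i·A) = 1/(22.9×9.91) = 0.004406 K/W
R_castable refractory = L/(kA) = 0.075/(1.06×9.91) = 0.00714 K/W
R_vermiculite fill = L/(kA) = 0.095/(0.0752×9.91) = 0.1275 K/W
R_aluminium = L/(kA) = 0.0047/(223×9.91) = 2.127×10^-6 K/W
R_outer film = 1/(h_o·A) = 1/(24.7×9.91) = 0.004085 K/W
R_total = 0.1431 K/W
Q = ΔT / R_total = 873 / 0.1431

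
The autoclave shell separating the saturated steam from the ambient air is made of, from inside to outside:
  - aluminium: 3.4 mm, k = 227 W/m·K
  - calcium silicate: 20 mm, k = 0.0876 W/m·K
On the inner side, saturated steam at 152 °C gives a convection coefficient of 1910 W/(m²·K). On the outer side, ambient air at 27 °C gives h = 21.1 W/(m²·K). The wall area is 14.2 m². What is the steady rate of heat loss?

Q ≈ 6430 W

Treating each layer as a thermal resistance in series:
R_inner film = 1/(h_i·A) = 1/(1910×14.2) = 3.687×10^-5 K/W
R_aluminium = L/(kA) = 0.0034/(227×14.2) = 1.055×10^-6 K/W
R_calcium silicate = L/(kA) = 0.02/(0.0876×14.2) = 0.01608 K/W
R_outer film = 1/(h_o·A) = 1/(21.1×14.2) = 0.003338 K/W
R_total = 0.01945 K/W
Q = ΔT / R_total = 125 / 0.01945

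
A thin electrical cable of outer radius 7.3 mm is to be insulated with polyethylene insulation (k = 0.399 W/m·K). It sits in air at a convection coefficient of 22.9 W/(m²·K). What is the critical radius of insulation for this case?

For a cylinder r_cr = k/h = 0.399/22.9
r_cr = 17.4 mm; since the bare radius (7.3 mm) is below r_cr, adding a thin layer of insulation will *increase* heat loss.

r_cr ≈ 17.4 mm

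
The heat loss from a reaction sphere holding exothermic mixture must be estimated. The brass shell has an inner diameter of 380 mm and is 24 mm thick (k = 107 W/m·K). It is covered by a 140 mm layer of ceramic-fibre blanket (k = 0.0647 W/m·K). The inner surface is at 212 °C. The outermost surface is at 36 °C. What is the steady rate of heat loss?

Q ≈ 77.4 W

Radial (spherical) resistances in series:
R_brass shell = (1/0.19 − 1/0.214)/(4π×107) = 4.39×10^-4 K/W
R_ceramic-fibre blanket = (1/0.214 − 1/0.354)/(4π×0.0647) = 2.273 K/W
R_total = 2.273 K/W
Q = ΔT/R_total = 176/2.273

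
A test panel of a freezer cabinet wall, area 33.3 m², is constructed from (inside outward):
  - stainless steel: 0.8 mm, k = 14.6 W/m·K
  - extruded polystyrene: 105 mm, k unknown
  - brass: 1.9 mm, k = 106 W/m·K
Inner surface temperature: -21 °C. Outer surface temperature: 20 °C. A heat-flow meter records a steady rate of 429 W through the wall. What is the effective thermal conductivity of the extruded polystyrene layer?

Treating each layer as a thermal resistance in series:
R_stainless steel = L/(kA) = 0.0008/(14.6×33.3) = 1.645×10^-6 K/W
R_brass = L/(kA) = 0.0019/(106×33.3) = 5.383×10^-7 K/W
Sum of known resistances R_other = 2.184×10^-6 K/W
Total R = ΔT/Q = 41/429 = 0.09557 K/W
R_extruded polystyrene = R_total − R_other = 0.09557 K/W
k = L/(R·A) = 0.105/(0.09557×33.3)

k ≈ 0.033 W/(m·K)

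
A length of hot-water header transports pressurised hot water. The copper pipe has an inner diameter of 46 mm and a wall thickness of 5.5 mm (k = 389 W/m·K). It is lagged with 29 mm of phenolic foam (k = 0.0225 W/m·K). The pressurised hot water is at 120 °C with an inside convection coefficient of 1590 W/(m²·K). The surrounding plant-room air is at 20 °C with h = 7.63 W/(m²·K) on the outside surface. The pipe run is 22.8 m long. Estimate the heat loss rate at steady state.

For a radial system each layer contributes R = ln(r_out/r_in)/(2πkL); films add R = 1/(hA).
R_inner film = 1/(h_i·2πr₁L) = 1/(1590×2π×0.023×22.8) = 1.909×10^-4 K/W
R_copper pipe wall = ln(28.5/23)/(2π×389×22.8) = 3.848×10^-6 K/W
R_phenolic foam = ln(57.5/28.5)/(2π×0.0225×22.8) = 0.2178 K/W
R_outer film = 1/(h_o·2πr_oL) = 1/(7.63×2π×0.0575×22.8) = 0.01591 K/W
R_total = 0.2339 K/W
Q = ΔT/R_total = 100/0.2339

Q ≈ 428 W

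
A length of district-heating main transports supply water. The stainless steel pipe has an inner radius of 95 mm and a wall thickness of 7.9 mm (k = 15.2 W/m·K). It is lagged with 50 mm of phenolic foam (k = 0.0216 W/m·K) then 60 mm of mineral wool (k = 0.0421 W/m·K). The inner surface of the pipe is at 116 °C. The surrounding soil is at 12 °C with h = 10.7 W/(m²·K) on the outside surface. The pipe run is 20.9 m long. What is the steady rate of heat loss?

Q ≈ 513 W

Treating each annulus and film as a series resistance:
R_stainless steel pipe wall = ln(102.9/95)/(2π×15.2×20.9) = 4.002×10^-5 K/W
R_phenolic foam = ln(152.9/102.9)/(2π×0.0216×20.9) = 0.1396 K/W
R_mineral wool = ln(212.9/152.9)/(2π×0.0421×20.9) = 0.05988 K/W
R_outer film = 1/(h_o·2πr_oL) = 1/(10.7×2π×0.2129×20.9) = 0.003343 K/W
R_total = 0.2029 K/W
Q = ΔT/R_total = 104/0.2029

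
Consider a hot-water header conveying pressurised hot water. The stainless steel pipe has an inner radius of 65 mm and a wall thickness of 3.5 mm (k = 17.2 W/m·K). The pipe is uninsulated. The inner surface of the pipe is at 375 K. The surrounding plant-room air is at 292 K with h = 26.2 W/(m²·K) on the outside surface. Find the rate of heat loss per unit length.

q′ ≈ 931 W/m

Per-layer cylindrical resistances, series-summed:
R_stainless steel pipe wall = ln(68.5/65)/(2π×17.2×1) = 4.853×10^-4 K/W
R_outer film = 1/(h_o·2πr_oL) = 1/(26.2×2π×0.0685×1) = 0.08868 K/W
R_total = 0.08917 K/W
Q = ΔT/R_total = 83/0.08917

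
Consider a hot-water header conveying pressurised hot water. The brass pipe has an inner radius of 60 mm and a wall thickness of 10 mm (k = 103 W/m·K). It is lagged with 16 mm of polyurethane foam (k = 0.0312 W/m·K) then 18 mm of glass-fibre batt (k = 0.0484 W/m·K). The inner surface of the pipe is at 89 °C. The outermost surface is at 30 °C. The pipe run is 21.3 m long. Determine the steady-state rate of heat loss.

Radial resistances (cylindrical: R_cond = ln(r_o/r_i)/(2πkL), R_conv = 1/(h·2πrL)):
R_brass pipe wall = ln(70/60)/(2π×103×21.3) = 1.118×10^-5 K/W
R_polyurethane foam = ln(86/70)/(2π×0.0312×21.3) = 0.0493 K/W
R_glass-fibre batt = ln(104/86)/(2π×0.0484×21.3) = 0.02934 K/W
R_total = 0.07865 K/W
Q = ΔT/R_total = 59/0.07865

Q ≈ 750 W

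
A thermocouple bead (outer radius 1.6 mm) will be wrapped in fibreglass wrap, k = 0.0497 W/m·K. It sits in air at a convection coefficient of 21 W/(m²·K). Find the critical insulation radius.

r_cr ≈ 4.73 mm

For a sphere r_cr = 2k/h = 2×0.0497/21
r_cr = 4.73 mm; since the bare radius (1.6 mm) is below r_cr, adding a thin layer of insulation will *increase* heat loss.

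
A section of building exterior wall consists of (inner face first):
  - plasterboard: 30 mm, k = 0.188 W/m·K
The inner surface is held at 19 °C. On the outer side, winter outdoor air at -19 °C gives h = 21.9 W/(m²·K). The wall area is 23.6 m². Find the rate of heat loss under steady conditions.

Model the wall as resistances in series:
R_plasterboard = L/(kA) = 0.03/(0.188×23.6) = 0.006762 K/W
R_outer film = 1/(h_o·A) = 1/(21.9×23.6) = 0.001935 K/W
R_total = 0.008696 K/W
Q = ΔT / R_total = 38 / 0.008696

Q ≈ 4370 W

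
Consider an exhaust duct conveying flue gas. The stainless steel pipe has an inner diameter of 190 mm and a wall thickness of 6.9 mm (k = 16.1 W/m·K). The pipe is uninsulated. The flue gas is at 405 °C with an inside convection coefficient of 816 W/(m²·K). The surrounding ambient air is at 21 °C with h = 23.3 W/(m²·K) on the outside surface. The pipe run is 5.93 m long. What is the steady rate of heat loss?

For a radial system each layer contributes R = ln(r_out/r_in)/(2πkL); films add R = 1/(hA).
R_inner film = 1/(h_i·2πr₁L) = 1/(816×2π×0.095×5.93) = 3.462×10^-4 K/W
R_stainless steel pipe wall = ln(101.9/95)/(2π×16.1×5.93) = 1.169×10^-4 K/W
R_outer film = 1/(h_o·2πr_oL) = 1/(23.3×2π×0.1019×5.93) = 0.0113 K/W
R_total = 0.01177 K/W
Q = ΔT/R_total = 384/0.01177

Q ≈ 32600 W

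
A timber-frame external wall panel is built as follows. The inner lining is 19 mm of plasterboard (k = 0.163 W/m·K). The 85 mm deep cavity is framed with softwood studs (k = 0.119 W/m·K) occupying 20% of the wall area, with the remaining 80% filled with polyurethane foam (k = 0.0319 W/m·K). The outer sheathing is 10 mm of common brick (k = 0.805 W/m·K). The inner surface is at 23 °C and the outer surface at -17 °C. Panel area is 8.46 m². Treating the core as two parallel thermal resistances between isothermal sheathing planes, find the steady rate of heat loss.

Sheathing layers in series; stud and cavity paths in parallel between them.
R_inner = 0.019/(0.163×8.46) = 0.01378 K/W
R_stud  = 0.085/(0.119×0.2×8.46) = 0.4222 K/W
R_cav   = 0.085/(0.0319×0.8×8.46) = 0.3937 K/W
1/R_core = 1/R_stud + 1/R_cav → R_core = 0.2037 K/W
R_outer = 0.01/(0.805×8.46) = 0.001468 K/W
R_total = 0.219 K/W
Q = ΔT/R_total = 40/0.219

Q ≈ 183 W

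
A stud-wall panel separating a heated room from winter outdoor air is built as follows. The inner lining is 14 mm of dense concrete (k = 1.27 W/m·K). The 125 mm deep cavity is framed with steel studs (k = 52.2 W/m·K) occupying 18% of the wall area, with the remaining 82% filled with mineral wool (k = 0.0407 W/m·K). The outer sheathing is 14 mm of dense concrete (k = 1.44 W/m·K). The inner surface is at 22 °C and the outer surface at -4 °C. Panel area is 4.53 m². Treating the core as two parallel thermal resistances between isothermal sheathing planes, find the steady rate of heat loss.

Q ≈ 3460 W

Sheathing layers in series; stud and cavity paths in parallel between them.
R_inner = 0.014/(1.27×4.53) = 0.002433 K/W
R_stud  = 0.125/(52.2×0.18×4.53) = 0.002937 K/W
R_cav   = 0.125/(0.0407×0.82×4.53) = 0.8268 K/W
1/R_core = 1/R_stud + 1/R_cav → R_core = 0.002926 K/W
R_outer = 0.014/(1.44×4.53) = 0.002146 K/W
R_total = 0.007506 K/W
Q = ΔT/R_total = 26/0.007506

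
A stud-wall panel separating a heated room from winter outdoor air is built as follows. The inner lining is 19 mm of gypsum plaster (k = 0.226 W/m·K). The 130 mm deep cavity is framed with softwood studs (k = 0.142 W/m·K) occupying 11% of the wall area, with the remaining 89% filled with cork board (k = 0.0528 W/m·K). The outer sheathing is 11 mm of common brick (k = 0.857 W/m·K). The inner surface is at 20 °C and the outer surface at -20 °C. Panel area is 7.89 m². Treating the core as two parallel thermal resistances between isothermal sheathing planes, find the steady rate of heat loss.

Sheathing layers in series; stud and cavity paths in parallel between them.
R_inner = 0.019/(0.226×7.89) = 0.01066 K/W
R_stud  = 0.13/(0.142×0.11×7.89) = 1.055 K/W
R_cav   = 0.13/(0.0528×0.89×7.89) = 0.3506 K/W
1/R_core = 1/R_stud + 1/R_cav → R_core = 0.2632 K/W
R_outer = 0.011/(0.857×7.89) = 0.001627 K/W
R_total = 0.2754 K/W
Q = ΔT/R_total = 40/0.2754

Q ≈ 145 W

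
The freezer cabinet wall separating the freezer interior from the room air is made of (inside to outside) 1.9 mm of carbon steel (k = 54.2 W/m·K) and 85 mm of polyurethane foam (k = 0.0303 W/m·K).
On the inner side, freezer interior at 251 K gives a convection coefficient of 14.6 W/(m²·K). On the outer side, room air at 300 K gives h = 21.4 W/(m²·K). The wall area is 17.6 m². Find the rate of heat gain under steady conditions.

Series thermal resistances:
R_inner film = 1/(h_i·A) = 1/(14.6×17.6) = 0.003892 K/W
R_carbon steel = L/(kA) = 0.0019/(54.2×17.6) = 1.992×10^-6 K/W
R_polyurethane foam = L/(kA) = 0.085/(0.0303×17.6) = 0.1594 K/W
R_outer film = 1/(h_o·A) = 1/(21.4×17.6) = 0.002655 K/W
R_total = 0.1659 K/W
Q = ΔT / R_total = 49 / 0.1659

Q ≈ 295 W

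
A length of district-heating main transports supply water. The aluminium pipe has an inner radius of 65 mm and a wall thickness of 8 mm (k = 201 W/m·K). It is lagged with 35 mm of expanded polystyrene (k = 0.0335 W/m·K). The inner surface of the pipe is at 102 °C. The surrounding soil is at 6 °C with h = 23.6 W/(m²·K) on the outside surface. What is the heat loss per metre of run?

q′ ≈ 49.9 W/m

Cylindrical conduction, so R = ln(r₂/r₁)/(2πkL) per layer, in series:
R_aluminium pipe wall = ln(73/65)/(2π×201×1) = 9.191×10^-5 K/W
R_expanded polystyrene = ln(108/73)/(2π×0.0335×1) = 1.861 K/W
R_outer film = 1/(h_o·2πr_oL) = 1/(23.6×2π×0.108×1) = 0.06244 K/W
R_total = 1.923 K/W
Q = ΔT/R_total = 96/1.923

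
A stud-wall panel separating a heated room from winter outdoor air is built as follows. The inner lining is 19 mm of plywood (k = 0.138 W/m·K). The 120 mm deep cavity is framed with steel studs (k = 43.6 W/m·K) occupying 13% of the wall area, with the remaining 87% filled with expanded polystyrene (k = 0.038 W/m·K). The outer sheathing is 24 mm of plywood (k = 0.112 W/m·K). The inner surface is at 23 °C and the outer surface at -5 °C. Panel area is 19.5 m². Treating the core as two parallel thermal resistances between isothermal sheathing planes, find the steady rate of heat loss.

Sheathing layers in series; stud and cavity paths in parallel between them.
R_inner = 0.019/(0.138×19.5) = 0.007061 K/W
R_stud  = 0.12/(43.6×0.13×19.5) = 0.001086 K/W
R_cav   = 0.12/(0.038×0.87×19.5) = 0.1861 K/W
1/R_core = 1/R_stud + 1/R_cav → R_core = 0.001079 K/W
R_outer = 0.024/(0.112×19.5) = 0.01099 K/W
R_total = 0.01913 K/W
Q = ΔT/R_total = 28/0.01913

Q ≈ 1460 W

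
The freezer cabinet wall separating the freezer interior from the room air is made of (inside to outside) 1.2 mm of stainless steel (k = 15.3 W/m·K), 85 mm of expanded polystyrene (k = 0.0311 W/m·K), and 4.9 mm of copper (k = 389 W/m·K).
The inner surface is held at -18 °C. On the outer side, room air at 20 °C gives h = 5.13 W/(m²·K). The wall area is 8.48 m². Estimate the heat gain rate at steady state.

Q ≈ 110 W

Treating each layer as a thermal resistance in series:
R_stainless steel = L/(kA) = 0.0012/(15.3×8.48) = 9.249×10^-6 K/W
R_expanded polystyrene = L/(kA) = 0.085/(0.0311×8.48) = 0.3223 K/W
R_copper = L/(kA) = 0.0049/(389×8.48) = 1.485×10^-6 K/W
R_outer film = 1/(h_o·A) = 1/(5.13×8.48) = 0.02299 K/W
R_total = 0.3453 K/W
Q = ΔT / R_total = 38 / 0.3453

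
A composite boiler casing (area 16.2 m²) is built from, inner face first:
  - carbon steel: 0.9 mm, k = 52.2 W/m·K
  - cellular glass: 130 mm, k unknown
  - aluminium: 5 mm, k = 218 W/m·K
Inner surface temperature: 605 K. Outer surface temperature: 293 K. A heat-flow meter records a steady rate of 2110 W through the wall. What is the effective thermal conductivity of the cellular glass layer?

k ≈ 0.0543 W/(m·K)

Treating each layer as a thermal resistance in series:
R_carbon steel = L/(kA) = 0.0009/(52.2×16.2) = 1.064×10^-6 K/W
R_aluminium = L/(kA) = 0.005/(218×16.2) = 1.416×10^-6 K/W
Sum of known resistances R_other = 2.48×10^-6 K/W
Total R = ΔT/Q = 312/2110 = 0.1479 K/W
R_cellular glass = R_total − R_other = 0.1479 K/W
k = L/(R·A) = 0.13/(0.1479×16.2)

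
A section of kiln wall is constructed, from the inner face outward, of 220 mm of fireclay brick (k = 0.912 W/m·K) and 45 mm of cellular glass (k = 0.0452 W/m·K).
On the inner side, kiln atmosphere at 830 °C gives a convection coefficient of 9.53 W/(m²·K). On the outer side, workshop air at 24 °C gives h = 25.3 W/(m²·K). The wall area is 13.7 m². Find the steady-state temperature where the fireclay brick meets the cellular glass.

T ≈ 628 °C

Series thermal resistances:
R_inner film = 1/(h_i·A) = 1/(9.53×13.7) = 0.007659 K/W
R_fireclay brick = L/(kA) = 0.22/(0.912×13.7) = 0.01761 K/W
R_cellular glass = L/(kA) = 0.045/(0.0452×13.7) = 0.07267 K/W
R_outer film = 1/(h_o·A) = 1/(25.3×13.7) = 0.002885 K/W
R_total = 0.1008 K/W;  Q = ΔT/R_total = 806/0.1008 = 7994 W
T_interface = T_inner − Q·ΣR(inner→interface) = 830 − 7990×0.02527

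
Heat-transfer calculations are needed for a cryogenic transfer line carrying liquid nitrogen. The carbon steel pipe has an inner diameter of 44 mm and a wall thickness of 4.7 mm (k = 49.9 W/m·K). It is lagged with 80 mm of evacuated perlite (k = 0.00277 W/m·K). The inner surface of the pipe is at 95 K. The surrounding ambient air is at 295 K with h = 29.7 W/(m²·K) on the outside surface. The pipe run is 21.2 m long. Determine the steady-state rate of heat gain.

For a radial system each layer contributes R = ln(r_out/r_in)/(2πkL); films add R = 1/(hA).
R_carbon steel pipe wall = ln(26.7/22)/(2π×49.9×21.2) = 2.913×10^-5 K/W
R_evacuated perlite = ln(106.7/26.7)/(2π×0.00277×21.2) = 3.755 K/W
R_outer film = 1/(h_o·2πr_oL) = 1/(29.7×2π×0.1067×21.2) = 0.002369 K/W
R_total = 3.757 K/W
Q = ΔT/R_total = 200/3.757

Q ≈ 53.2 W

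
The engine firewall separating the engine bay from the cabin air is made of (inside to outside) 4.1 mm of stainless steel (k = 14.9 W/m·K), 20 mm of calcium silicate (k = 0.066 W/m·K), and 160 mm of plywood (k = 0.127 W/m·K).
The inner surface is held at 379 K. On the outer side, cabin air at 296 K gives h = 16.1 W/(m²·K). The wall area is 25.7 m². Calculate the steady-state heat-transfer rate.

Q ≈ 1310 W

Using the resistance-network approach (series):
R_stainless steel = L/(kA) = 0.0041/(14.9×25.7) = 1.071×10^-5 K/W
R_calcium silicate = L/(kA) = 0.02/(0.066×25.7) = 0.01179 K/W
R_plywood = L/(kA) = 0.16/(0.127×25.7) = 0.04902 K/W
R_outer film = 1/(h_o·A) = 1/(16.1×25.7) = 0.002417 K/W
R_total = 0.06324 K/W
Q = ΔT / R_total = 83 / 0.06324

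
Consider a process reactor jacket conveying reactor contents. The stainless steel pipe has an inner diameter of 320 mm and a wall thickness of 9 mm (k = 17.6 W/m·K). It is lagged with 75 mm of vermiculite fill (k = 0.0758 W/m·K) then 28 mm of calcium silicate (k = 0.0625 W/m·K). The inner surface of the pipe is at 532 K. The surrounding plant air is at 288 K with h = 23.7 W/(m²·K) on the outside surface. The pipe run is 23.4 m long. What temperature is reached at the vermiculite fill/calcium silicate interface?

T ≈ 357 K

For a radial system each layer contributes R = ln(r_out/r_in)/(2πkL); films add R = 1/(hA).
R_stainless steel pipe wall = ln(169/160)/(2π×17.6×23.4) = 2.115×10^-5 K/W
R_vermiculite fill = ln(244/169)/(2π×0.0758×23.4) = 0.03295 K/W
R_calcium silicate = ln(272/244)/(2π×0.0625×23.4) = 0.01182 K/W
R_outer film = 1/(h_o·2πr_oL) = 1/(23.7×2π×0.272×23.4) = 0.001055 K/W
R_total = 0.04585 K/W
Q = ΔT/R_total = 244/0.04585
Q = 5320 W
T_interface = T_inner − Q·ΣR(inner→interface) = 532 − 5320×0.03298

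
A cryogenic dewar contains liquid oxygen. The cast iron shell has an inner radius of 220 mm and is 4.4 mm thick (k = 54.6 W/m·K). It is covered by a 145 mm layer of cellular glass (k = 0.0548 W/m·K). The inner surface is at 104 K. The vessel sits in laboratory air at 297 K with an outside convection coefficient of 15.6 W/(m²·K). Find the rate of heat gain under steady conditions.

For a spherical shell R = (1/r₁ − 1/r₂)/(4πk); film R = 1/(h·4πr²). In series:
R_cast iron shell = (1/0.22 − 1/0.2244)/(4π×54.6) = 1.299×10^-4 K/W
R_cellular glass = (1/0.2244 − 1/0.3694)/(4π×0.0548) = 2.54 K/W
R_outer film = 1/(h·4πr_o²) = 1/(15.6×4π×0.3694²) = 0.03738 K/W
R_total = 2.578 K/W
Q = ΔT/R_total = 193/2.578

Q ≈ 74.9 W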